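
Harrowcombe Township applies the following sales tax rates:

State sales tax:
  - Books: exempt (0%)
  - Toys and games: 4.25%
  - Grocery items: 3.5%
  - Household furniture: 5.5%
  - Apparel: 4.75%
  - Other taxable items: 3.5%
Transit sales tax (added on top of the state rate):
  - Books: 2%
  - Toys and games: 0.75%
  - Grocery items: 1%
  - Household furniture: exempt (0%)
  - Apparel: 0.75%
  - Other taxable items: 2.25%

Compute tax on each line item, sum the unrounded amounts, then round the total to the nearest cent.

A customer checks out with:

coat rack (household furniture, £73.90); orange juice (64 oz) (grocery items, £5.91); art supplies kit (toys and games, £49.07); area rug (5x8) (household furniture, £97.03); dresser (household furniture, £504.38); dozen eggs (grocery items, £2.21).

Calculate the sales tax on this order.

£39.96

Coat rack £73.90: household furniture → 5.5% + 0% transit = 5.5% → £4.0645
Orange juice (64 oz) £5.91: grocery items → 3.5% + 1% transit = 4.5% → £0.26595
Art supplies kit £49.07: toys and games → 4.25% + 0.75% transit = 5% → £2.4535
Area rug (5x8) £97.03: household furniture → 5.5% + 0% transit = 5.5% → £5.33665
Dresser £504.38: household furniture → 5.5% + 0% transit = 5.5% → £27.7409
Dozen eggs £2.21: grocery items → 3.5% + 1% transit = 4.5% → £0.09945
Unrounded tax sum = £39.96095 → £39.96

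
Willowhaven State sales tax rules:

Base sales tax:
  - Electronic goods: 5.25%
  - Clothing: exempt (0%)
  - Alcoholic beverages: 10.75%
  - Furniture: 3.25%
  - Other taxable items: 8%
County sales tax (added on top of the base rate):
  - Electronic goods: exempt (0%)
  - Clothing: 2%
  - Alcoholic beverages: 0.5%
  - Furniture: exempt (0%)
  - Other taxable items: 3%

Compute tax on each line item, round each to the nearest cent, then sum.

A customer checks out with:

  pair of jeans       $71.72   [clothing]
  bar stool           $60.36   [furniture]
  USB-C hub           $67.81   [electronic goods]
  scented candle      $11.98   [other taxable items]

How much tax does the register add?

Pair of jeans $71.72: clothing → 0% + 2% county = 2% → $1.43
Bar stool $60.36: furniture → 3.25% + 0% county = 3.25% → $1.96
USB-C hub $67.81: electronic goods → 5.25% + 0% county = 5.25% → $3.56
Scented candle $11.98: other taxable items → 8% + 3% county = 11% → $1.32
Total tax = $1.43 + $1.96 + $3.56 + $1.32 = $8.27

$8.27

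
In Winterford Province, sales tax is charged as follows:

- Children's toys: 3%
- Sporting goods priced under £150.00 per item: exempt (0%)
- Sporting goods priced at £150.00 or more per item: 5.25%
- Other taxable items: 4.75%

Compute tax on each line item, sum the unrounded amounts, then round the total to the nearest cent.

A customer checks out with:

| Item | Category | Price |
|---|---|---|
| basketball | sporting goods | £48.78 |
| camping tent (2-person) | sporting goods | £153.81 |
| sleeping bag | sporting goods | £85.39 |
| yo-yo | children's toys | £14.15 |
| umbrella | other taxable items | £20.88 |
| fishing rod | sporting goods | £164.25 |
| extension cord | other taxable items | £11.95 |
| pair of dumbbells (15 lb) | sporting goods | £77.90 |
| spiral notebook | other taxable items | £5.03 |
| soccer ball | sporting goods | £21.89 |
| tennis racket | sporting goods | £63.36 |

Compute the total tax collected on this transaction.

£18.92

Basketball £48.78: sporting goods, under £150.00 → 0% → £0.00
Camping tent (2-person) £153.81: sporting goods, £150.00 or more → 5.25% → £8.075025
Sleeping bag £85.39: sporting goods, under £150.00 → 0% → £0.00
Yo-yo £14.15: children's toys → 3% → £0.4245
Umbrella £20.88: other taxable items → 4.75% → £0.9918
Fishing rod £164.25: sporting goods, £150.00 or more → 5.25% → £8.623125
Extension cord £11.95: other taxable items → 4.75% → £0.567625
Pair of dumbbells (15 lb) £77.90: sporting goods, under £150.00 → 0% → £0.00
Spiral notebook £5.03: other taxable items → 4.75% → £0.238925
Soccer ball £21.89: sporting goods, under £150.00 → 0% → £0.00
Tennis racket £63.36: sporting goods, under £150.00 → 0% → £0.00
Unrounded tax sum = £18.921 → £18.92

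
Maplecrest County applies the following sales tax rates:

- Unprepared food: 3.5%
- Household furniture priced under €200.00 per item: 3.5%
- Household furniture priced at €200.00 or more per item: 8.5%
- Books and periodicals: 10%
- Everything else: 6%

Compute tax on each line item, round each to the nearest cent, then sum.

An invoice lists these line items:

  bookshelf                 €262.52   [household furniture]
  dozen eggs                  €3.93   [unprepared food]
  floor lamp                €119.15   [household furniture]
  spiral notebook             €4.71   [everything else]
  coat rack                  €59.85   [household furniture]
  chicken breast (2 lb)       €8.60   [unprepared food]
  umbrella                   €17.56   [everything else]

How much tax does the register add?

€30.34

Bookshelf €262.52: household furniture, €200.00 or more → 8.5% → €22.31
Dozen eggs €3.93: unprepared food → 3.5% → €0.14
Floor lamp €119.15: household furniture, under €200.00 → 3.5% → €4.17
Spiral notebook €4.71: everything else → 6% → €0.28
Coat rack €59.85: household furniture, under €200.00 → 3.5% → €2.09
Chicken breast (2 lb) €8.60: unprepared food → 3.5% → €0.30
Umbrella €17.56: everything else → 6% → €1.05
Total tax = €22.31 + €0.14 + €4.17 + €0.28 + €2.09 + €0.30 + €1.05 = €30.34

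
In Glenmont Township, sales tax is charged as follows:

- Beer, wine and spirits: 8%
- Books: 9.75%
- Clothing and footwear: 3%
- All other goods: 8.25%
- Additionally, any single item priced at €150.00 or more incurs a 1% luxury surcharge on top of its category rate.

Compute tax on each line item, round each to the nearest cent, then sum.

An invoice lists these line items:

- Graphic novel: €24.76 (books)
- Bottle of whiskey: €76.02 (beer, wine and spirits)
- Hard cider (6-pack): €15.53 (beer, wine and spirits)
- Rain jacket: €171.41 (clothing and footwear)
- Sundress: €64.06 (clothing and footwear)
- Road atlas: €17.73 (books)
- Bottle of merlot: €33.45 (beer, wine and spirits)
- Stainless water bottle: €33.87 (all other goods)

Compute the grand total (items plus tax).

Graphic novel €24.76: books → 9.75% → €2.41
Bottle of whiskey €76.02: beer, wine and spirits → 8% → €6.08
Hard cider (6-pack) €15.53: beer, wine and spirits → 8% → €1.24
Rain jacket €171.41: clothing and footwear → 3% + 1% surcharge = 4% → €6.86
Sundress €64.06: clothing and footwear → 3% → €1.92
Road atlas €17.73: books → 9.75% → €1.73
Bottle of merlot €33.45: beer, wine and spirits → 8% → €2.68
Stainless water bottle €33.87: all other goods → 8.25% → €2.79
Subtotal = €436.83; tax = €25.71; total due = €462.54

€462.54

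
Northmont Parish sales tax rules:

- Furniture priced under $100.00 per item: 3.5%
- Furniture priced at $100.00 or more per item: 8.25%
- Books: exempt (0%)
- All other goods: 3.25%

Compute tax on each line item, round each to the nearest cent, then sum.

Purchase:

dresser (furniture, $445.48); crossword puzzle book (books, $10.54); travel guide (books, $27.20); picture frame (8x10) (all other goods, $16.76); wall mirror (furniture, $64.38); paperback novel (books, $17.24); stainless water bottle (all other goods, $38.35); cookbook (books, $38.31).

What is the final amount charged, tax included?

$699.05

Dresser $445.48: furniture, $100.00 or more → 8.25% → $36.75
Crossword puzzle book $10.54: books → 0% → $0.00
Travel guide $27.20: books → 0% → $0.00
Picture frame (8x10) $16.76: all other goods → 3.25% → $0.54
Wall mirror $64.38: furniture, under $100.00 → 3.5% → $2.25
Paperback novel $17.24: books → 0% → $0.00
Stainless water bottle $38.35: all other goods → 3.25% → $1.25
Cookbook $38.31: books → 0% → $0.00
Subtotal = $658.26; tax = $40.79; total due = $699.05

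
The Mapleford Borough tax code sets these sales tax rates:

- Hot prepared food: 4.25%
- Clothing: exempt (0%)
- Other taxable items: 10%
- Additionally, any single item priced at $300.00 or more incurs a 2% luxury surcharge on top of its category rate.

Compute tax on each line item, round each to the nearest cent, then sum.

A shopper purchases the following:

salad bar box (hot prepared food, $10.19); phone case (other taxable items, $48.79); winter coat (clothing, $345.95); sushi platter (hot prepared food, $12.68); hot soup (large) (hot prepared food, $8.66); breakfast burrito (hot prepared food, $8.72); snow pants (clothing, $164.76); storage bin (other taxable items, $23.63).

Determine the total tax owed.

$15.87

Salad bar box $10.19: hot prepared food → 4.25% → $0.43
Phone case $48.79: other taxable items → 10% → $4.88
Winter coat $345.95: clothing → 0% + 2% surcharge = 2% → $6.92
Sushi platter $12.68: hot prepared food → 4.25% → $0.54
Hot soup (large) $8.66: hot prepared food → 4.25% → $0.37
Breakfast burrito $8.72: hot prepared food → 4.25% → $0.37
Snow pants $164.76: clothing → 0% → $0.00
Storage bin $23.63: other taxable items → 10% → $2.36
Total tax = $0.43 + $4.88 + $6.92 + $0.54 + $0.37 + $0.37 + $2.36 = $15.87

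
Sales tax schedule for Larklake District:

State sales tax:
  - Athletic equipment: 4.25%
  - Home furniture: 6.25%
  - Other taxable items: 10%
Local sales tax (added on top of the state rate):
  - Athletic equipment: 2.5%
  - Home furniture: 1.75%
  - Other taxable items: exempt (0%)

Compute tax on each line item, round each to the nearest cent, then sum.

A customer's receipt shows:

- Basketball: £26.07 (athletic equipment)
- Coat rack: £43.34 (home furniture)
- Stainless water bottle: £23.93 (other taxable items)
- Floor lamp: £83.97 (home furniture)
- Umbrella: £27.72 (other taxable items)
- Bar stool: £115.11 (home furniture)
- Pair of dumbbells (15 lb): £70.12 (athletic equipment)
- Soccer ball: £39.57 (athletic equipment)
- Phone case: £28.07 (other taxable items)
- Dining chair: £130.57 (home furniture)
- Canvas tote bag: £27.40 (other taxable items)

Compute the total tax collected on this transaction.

Basketball £26.07: athletic equipment → 4.25% + 2.5% local = 6.75% → £1.76
Coat rack £43.34: home furniture → 6.25% + 1.75% local = 8% → £3.47
Stainless water bottle £23.93: other taxable items → 10% + 0% local = 10% → £2.39
Floor lamp £83.97: home furniture → 6.25% + 1.75% local = 8% → £6.72
Umbrella £27.72: other taxable items → 10% + 0% local = 10% → £2.77
Bar stool £115.11: home furniture → 6.25% + 1.75% local = 8% → £9.21
Pair of dumbbells (15 lb) £70.12: athletic equipment → 4.25% + 2.5% local = 6.75% → £4.73
Soccer ball £39.57: athletic equipment → 4.25% + 2.5% local = 6.75% → £2.67
Phone case £28.07: other taxable items → 10% + 0% local = 10% → £2.81
Dining chair £130.57: home furniture → 6.25% + 1.75% local = 8% → £10.45
Canvas tote bag £27.40: other taxable items → 10% + 0% local = 10% → £2.74
Total tax = £1.76 + £3.47 + £2.39 + £6.72 + £2.77 + £9.21 + £4.73 + £2.67 + £2.81 + £10.45 + £2.74 = £49.72

£49.72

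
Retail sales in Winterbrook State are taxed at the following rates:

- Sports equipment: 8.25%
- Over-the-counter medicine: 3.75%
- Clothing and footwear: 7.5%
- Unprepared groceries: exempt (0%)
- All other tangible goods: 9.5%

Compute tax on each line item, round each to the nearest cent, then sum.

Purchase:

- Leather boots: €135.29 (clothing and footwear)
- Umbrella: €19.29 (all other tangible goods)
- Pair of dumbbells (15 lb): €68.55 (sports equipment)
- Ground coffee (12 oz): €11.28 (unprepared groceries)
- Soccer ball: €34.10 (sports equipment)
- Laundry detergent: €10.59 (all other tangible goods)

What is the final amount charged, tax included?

Leather boots €135.29: clothing and footwear → 7.5% → €10.15
Umbrella €19.29: all other tangible goods → 9.5% → €1.83
Pair of dumbbells (15 lb) €68.55: sports equipment → 8.25% → €5.66
Ground coffee (12 oz) €11.28: unprepared groceries → 0% → €0.00
Soccer ball €34.10: sports equipment → 8.25% → €2.81
Laundry detergent €10.59: all other tangible goods → 9.5% → €1.01
Subtotal = €279.10; tax = €21.46; total due = €300.56

€300.56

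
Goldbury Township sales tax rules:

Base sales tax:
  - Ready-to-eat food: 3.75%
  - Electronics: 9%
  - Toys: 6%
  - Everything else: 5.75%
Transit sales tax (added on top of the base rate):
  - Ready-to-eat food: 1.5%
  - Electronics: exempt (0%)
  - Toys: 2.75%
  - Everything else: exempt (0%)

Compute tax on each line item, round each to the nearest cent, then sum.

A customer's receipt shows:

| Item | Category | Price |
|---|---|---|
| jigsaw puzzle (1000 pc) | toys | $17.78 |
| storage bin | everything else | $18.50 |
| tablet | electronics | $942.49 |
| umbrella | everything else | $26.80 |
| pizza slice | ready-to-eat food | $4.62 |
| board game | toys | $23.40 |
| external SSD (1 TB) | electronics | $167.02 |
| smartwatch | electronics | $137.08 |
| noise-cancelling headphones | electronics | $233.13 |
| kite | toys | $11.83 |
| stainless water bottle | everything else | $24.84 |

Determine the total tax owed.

Jigsaw puzzle (1000 pc) $17.78: toys → 6% + 2.75% transit = 8.75% → $1.56
Storage bin $18.50: everything else → 5.75% + 0% transit = 5.75% → $1.06
Tablet $942.49: electronics → 9% + 0% transit = 9% → $84.82
Umbrella $26.80: everything else → 5.75% + 0% transit = 5.75% → $1.54
Pizza slice $4.62: ready-to-eat food → 3.75% + 1.5% transit = 5.25% → $0.24
Board game $23.40: toys → 6% + 2.75% transit = 8.75% → $2.05
External SSD (1 TB) $167.02: electronics → 9% + 0% transit = 9% → $15.03
Smartwatch $137.08: electronics → 9% + 0% transit = 9% → $12.34
Noise-cancelling headphones $233.13: electronics → 9% + 0% transit = 9% → $20.98
Kite $11.83: toys → 6% + 2.75% transit = 8.75% → $1.04
Stainless water bottle $24.84: everything else → 5.75% + 0% transit = 5.75% → $1.43
Total tax = $1.56 + $1.06 + $84.82 + $1.54 + $0.24 + $2.05 + $15.03 + $12.34 + $20.98 + $1.04 + $1.43 = $142.09

$142.09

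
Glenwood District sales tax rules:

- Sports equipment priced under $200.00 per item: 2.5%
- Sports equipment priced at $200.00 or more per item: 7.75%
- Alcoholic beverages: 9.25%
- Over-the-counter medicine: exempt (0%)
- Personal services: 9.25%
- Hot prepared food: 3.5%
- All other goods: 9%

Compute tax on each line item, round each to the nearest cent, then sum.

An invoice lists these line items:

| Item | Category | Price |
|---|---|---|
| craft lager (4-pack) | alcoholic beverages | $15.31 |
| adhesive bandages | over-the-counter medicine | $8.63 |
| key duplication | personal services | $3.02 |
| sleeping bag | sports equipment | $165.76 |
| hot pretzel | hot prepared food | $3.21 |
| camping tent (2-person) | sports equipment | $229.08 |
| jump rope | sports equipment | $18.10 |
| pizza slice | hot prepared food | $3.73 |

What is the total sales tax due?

$24.28

Craft lager (4-pack) $15.31: alcoholic beverages → 9.25% → $1.42
Adhesive bandages $8.63: over-the-counter medicine → 0% → $0.00
Key duplication $3.02: personal services → 9.25% → $0.28
Sleeping bag $165.76: sports equipment, under $200.00 → 2.5% → $4.14
Hot pretzel $3.21: hot prepared food → 3.5% → $0.11
Camping tent (2-person) $229.08: sports equipment, $200.00 or more → 7.75% → $17.75
Jump rope $18.10: sports equipment, under $200.00 → 2.5% → $0.45
Pizza slice $3.73: hot prepared food → 3.5% → $0.13
Total tax = $1.42 + $0.28 + $4.14 + $0.11 + $17.75 + $0.45 + $0.13 = $24.28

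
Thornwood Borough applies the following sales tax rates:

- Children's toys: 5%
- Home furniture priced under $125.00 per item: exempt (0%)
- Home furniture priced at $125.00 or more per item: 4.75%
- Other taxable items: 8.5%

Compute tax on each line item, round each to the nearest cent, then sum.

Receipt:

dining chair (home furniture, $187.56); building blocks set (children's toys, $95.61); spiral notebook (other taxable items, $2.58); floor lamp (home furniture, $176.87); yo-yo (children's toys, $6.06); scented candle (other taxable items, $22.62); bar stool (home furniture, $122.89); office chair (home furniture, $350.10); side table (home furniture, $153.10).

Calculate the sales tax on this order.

$48.43

Dining chair $187.56: home furniture, $125.00 or more → 4.75% → $8.91
Building blocks set $95.61: children's toys → 5% → $4.78
Spiral notebook $2.58: other taxable items → 8.5% → $0.22
Floor lamp $176.87: home furniture, $125.00 or more → 4.75% → $8.40
Yo-yo $6.06: children's toys → 5% → $0.30
Scented candle $22.62: other taxable items → 8.5% → $1.92
Bar stool $122.89: home furniture, under $125.00 → 0% → $0.00
Office chair $350.10: home furniture, $125.00 or more → 4.75% → $16.63
Side table $153.10: home furniture, $125.00 or more → 4.75% → $7.27
Total tax = $8.91 + $4.78 + $0.22 + $8.40 + $0.30 + $1.92 + $16.63 + $7.27 = $48.43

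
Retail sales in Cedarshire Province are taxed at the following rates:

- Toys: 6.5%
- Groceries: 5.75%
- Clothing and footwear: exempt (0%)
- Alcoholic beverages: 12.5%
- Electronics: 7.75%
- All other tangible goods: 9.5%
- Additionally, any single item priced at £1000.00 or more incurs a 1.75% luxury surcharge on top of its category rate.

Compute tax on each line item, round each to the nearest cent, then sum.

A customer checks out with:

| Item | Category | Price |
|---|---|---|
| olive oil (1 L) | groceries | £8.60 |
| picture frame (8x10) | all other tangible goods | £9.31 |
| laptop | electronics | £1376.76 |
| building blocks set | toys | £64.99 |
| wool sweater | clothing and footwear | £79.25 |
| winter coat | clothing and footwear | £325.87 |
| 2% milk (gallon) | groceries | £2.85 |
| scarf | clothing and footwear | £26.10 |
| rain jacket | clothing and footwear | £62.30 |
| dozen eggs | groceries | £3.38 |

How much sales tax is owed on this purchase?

Olive oil (1 L) £8.60: groceries → 5.75% → £0.49
Picture frame (8x10) £9.31: all other tangible goods → 9.5% → £0.88
Laptop £1376.76: electronics → 7.75% + 1.75% surcharge = 9.5% → £130.79
Building blocks set £64.99: toys → 6.5% → £4.22
Wool sweater £79.25: clothing and footwear → 0% → £0.00
Winter coat £325.87: clothing and footwear → 0% → £0.00
2% milk (gallon) £2.85: groceries → 5.75% → £0.16
Scarf £26.10: clothing and footwear → 0% → £0.00
Rain jacket £62.30: clothing and footwear → 0% → £0.00
Dozen eggs £3.38: groceries → 5.75% → £0.19
Total tax = £0.49 + £0.88 + £130.79 + £4.22 + £0.16 + £0.19 = £136.73

£136.73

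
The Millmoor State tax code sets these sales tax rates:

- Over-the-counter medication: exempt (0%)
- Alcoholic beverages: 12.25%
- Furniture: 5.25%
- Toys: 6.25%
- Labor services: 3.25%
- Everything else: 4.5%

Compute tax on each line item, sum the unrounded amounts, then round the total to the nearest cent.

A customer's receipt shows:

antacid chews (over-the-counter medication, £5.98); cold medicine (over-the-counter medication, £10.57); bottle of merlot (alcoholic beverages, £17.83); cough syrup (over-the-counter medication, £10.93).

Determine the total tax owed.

£2.18

Antacid chews £5.98: over-the-counter medication → 0% → £0.00
Cold medicine £10.57: over-the-counter medication → 0% → £0.00
Bottle of merlot £17.83: alcoholic beverages → 12.25% → £2.184175
Cough syrup £10.93: over-the-counter medication → 0% → £0.00
Unrounded tax sum = £2.184175 → £2.18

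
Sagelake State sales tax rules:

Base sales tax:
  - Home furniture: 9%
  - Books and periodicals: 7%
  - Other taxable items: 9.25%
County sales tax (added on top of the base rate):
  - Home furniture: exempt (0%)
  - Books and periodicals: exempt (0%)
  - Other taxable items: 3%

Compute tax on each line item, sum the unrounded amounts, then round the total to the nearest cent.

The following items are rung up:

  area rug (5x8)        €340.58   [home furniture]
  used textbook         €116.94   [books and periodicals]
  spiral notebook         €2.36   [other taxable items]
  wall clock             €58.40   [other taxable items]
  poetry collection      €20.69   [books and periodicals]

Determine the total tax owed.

Area rug (5x8) €340.58: home furniture → 9% + 0% county = 9% → €30.6522
Used textbook €116.94: books and periodicals → 7% + 0% county = 7% → €8.1858
Spiral notebook €2.36: other taxable items → 9.25% + 3% county = 12.25% → €0.2891
Wall clock €58.40: other taxable items → 9.25% + 3% county = 12.25% → €7.154
Poetry collection €20.69: books and periodicals → 7% + 0% county = 7% → €1.4483
Unrounded tax sum = €47.7294 → €47.73

€47.73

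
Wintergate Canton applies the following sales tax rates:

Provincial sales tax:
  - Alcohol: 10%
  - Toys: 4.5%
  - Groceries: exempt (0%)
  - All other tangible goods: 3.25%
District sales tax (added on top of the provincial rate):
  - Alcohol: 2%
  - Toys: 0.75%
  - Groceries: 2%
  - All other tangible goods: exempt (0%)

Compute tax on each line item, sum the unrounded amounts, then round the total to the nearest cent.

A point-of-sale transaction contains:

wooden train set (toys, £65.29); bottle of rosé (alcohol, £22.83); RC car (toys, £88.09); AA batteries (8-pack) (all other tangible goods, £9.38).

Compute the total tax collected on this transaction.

£11.10

Wooden train set £65.29: toys → 4.5% + 0.75% district = 5.25% → £3.427725
Bottle of rosé £22.83: alcohol → 10% + 2% district = 12% → £2.7396
RC car £88.09: toys → 4.5% + 0.75% district = 5.25% → £4.624725
AA batteries (8-pack) £9.38: all other tangible goods → 3.25% + 0% district = 3.25% → £0.30485
Unrounded tax sum = £11.0969 → £11.10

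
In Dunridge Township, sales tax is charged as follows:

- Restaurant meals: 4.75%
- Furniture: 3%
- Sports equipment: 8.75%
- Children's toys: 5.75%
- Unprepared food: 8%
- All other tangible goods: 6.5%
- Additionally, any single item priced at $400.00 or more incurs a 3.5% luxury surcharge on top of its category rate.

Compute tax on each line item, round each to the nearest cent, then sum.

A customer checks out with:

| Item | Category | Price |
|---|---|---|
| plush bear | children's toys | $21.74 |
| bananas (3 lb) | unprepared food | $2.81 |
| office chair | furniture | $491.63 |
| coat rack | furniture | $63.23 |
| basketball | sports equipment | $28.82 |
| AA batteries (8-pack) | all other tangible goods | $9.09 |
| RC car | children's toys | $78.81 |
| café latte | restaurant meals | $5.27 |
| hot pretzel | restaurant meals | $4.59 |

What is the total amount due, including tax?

$749.43

Plush bear $21.74: children's toys → 5.75% → $1.25
Bananas (3 lb) $2.81: unprepared food → 8% → $0.22
Office chair $491.63: furniture → 3% + 3.5% surcharge = 6.5% → $31.96
Coat rack $63.23: furniture → 3% → $1.90
Basketball $28.82: sports equipment → 8.75% → $2.52
AA batteries (8-pack) $9.09: all other tangible goods → 6.5% → $0.59
RC car $78.81: children's toys → 5.75% → $4.53
Café latte $5.27: restaurant meals → 4.75% → $0.25
Hot pretzel $4.59: restaurant meals → 4.75% → $0.22
Subtotal = $705.99; tax = $43.44; total due = $749.43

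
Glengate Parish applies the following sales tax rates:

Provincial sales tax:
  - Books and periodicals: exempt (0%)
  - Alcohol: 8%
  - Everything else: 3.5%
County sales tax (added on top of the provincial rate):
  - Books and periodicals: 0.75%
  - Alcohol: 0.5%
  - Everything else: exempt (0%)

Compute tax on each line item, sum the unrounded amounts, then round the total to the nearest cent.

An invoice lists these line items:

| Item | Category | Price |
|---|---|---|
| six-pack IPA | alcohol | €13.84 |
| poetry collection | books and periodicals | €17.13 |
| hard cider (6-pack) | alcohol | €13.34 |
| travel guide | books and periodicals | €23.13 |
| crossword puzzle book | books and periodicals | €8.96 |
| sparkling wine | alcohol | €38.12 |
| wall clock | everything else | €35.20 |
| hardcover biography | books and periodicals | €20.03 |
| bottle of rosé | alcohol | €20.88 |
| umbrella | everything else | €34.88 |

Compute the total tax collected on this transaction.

Six-pack IPA €13.84: alcohol → 8% + 0.5% county = 8.5% → €1.1764
Poetry collection €17.13: books and periodicals → 0% + 0.75% county = 0.75% → €0.128475
Hard cider (6-pack) €13.34: alcohol → 8% + 0.5% county = 8.5% → €1.1339
Travel guide €23.13: books and periodicals → 0% + 0.75% county = 0.75% → €0.173475
Crossword puzzle book €8.96: books and periodicals → 0% + 0.75% county = 0.75% → €0.0672
Sparkling wine €38.12: alcohol → 8% + 0.5% county = 8.5% → €3.2402
Wall clock €35.20: everything else → 3.5% + 0% county = 3.5% → €1.232
Hardcover biography €20.03: books and periodicals → 0% + 0.75% county = 0.75% → €0.150225
Bottle of rosé €20.88: alcohol → 8% + 0.5% county = 8.5% → €1.7748
Umbrella €34.88: everything else → 3.5% + 0% county = 3.5% → €1.2208
Unrounded tax sum = €10.297475 → €10.30

€10.30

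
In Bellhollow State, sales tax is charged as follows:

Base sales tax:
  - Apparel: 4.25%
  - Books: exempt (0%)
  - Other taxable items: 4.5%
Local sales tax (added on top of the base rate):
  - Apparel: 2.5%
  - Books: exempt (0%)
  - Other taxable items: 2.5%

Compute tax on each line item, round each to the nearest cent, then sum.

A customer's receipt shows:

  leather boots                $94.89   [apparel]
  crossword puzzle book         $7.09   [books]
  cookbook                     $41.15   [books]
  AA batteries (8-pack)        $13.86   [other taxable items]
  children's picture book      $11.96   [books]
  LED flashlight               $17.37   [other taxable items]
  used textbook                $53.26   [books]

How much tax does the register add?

$8.60

Leather boots $94.89: apparel → 4.25% + 2.5% local = 6.75% → $6.41
Crossword puzzle book $7.09: books → 0% + 0% local = 0% → $0.00
Cookbook $41.15: books → 0% + 0% local = 0% → $0.00
AA batteries (8-pack) $13.86: other taxable items → 4.5% + 2.5% local = 7% → $0.97
Children's picture book $11.96: books → 0% + 0% local = 0% → $0.00
LED flashlight $17.37: other taxable items → 4.5% + 2.5% local = 7% → $1.22
Used textbook $53.26: books → 0% + 0% local = 0% → $0.00
Total tax = $6.41 + $0.97 + $1.22 = $8.60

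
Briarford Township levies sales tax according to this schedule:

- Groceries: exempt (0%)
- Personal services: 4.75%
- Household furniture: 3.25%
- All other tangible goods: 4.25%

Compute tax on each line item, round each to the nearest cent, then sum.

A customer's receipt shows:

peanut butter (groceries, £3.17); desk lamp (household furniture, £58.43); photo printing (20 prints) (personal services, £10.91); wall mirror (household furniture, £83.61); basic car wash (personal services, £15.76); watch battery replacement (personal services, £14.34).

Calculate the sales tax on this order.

Peanut butter £3.17: groceries → 0% → £0.00
Desk lamp £58.43: household furniture → 3.25% → £1.90
Photo printing (20 prints) £10.91: personal services → 4.75% → £0.52
Wall mirror £83.61: household furniture → 3.25% → £2.72
Basic car wash £15.76: personal services → 4.75% → £0.75
Watch battery replacement £14.34: personal services → 4.75% → £0.68
Total tax = £1.90 + £0.52 + £2.72 + £0.75 + £0.68 = £6.57

£6.57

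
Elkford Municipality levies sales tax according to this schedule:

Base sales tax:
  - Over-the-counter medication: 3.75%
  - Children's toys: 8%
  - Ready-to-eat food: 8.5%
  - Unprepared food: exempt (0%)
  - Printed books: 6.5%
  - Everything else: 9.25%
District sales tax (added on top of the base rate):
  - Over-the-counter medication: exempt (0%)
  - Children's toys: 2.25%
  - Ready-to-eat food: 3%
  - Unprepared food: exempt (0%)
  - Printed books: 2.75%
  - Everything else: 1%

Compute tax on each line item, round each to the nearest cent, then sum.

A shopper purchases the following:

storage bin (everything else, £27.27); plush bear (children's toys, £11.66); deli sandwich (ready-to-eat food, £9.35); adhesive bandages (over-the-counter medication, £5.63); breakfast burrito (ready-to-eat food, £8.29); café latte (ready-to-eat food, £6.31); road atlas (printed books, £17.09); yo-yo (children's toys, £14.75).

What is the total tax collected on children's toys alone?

£2.71

Plush bear £11.66: children's toys → 8% + 2.25% district = 10.25% → £1.20
Yo-yo £14.75: children's toys → 8% + 2.25% district = 10.25% → £1.51
Tax on children's toys = £1.20 + £1.51 = £2.71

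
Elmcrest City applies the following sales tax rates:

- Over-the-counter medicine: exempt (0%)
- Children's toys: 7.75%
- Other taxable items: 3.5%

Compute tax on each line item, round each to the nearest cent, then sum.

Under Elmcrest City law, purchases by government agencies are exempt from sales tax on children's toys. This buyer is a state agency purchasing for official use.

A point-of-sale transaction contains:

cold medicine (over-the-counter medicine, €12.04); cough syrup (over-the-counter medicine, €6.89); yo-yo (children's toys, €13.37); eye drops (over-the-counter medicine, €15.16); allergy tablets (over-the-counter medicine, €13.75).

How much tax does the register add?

Cold medicine €12.04: over-the-counter medicine → 0% → €0.00
Cough syrup €6.89: over-the-counter medicine → 0% → €0.00
Yo-yo €13.37: children's toys, buyer-exempt → 0% → €0.00
Eye drops €15.16: over-the-counter medicine → 0% → €0.00
Allergy tablets €13.75: over-the-counter medicine → 0% → €0.00
Total tax = €0.00

€0.00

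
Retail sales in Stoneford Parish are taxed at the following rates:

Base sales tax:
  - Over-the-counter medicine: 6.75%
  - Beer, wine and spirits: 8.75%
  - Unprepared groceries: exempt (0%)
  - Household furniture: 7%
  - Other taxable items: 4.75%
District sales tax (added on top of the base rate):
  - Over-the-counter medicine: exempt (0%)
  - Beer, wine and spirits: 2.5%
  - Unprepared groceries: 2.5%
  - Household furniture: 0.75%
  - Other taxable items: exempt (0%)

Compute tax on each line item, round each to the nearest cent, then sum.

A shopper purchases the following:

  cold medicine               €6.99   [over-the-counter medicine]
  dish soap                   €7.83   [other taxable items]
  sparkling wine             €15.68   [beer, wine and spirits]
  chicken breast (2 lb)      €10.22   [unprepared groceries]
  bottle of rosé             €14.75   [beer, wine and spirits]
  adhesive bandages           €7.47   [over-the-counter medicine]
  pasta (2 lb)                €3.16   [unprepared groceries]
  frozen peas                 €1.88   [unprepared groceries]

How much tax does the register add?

€5.15

Cold medicine €6.99: over-the-counter medicine → 6.75% + 0% district = 6.75% → €0.47
Dish soap €7.83: other taxable items → 4.75% + 0% district = 4.75% → €0.37
Sparkling wine €15.68: beer, wine and spirits → 8.75% + 2.5% district = 11.25% → €1.76
Chicken breast (2 lb) €10.22: unprepared groceries → 0% + 2.5% district = 2.5% → €0.26
Bottle of rosé €14.75: beer, wine and spirits → 8.75% + 2.5% district = 11.25% → €1.66
Adhesive bandages €7.47: over-the-counter medicine → 6.75% + 0% district = 6.75% → €0.50
Pasta (2 lb) €3.16: unprepared groceries → 0% + 2.5% district = 2.5% → €0.08
Frozen peas €1.88: unprepared groceries → 0% + 2.5% district = 2.5% → €0.05
Total tax = €0.47 + €0.37 + €1.76 + €0.26 + €1.66 + €0.50 + €0.08 + €0.05 = €5.15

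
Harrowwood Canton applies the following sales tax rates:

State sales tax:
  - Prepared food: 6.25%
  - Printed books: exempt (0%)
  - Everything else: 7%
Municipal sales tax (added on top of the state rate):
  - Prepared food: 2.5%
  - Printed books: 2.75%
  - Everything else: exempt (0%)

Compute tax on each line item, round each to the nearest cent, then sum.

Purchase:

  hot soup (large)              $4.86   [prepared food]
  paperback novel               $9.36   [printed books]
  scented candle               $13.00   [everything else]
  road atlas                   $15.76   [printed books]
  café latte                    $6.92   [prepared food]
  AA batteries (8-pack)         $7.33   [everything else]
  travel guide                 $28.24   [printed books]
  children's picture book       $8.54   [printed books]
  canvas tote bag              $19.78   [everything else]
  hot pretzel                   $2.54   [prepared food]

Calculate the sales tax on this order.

Hot soup (large) $4.86: prepared food → 6.25% + 2.5% municipal = 8.75% → $0.43
Paperback novel $9.36: printed books → 0% + 2.75% municipal = 2.75% → $0.26
Scented candle $13.00: everything else → 7% + 0% municipal = 7% → $0.91
Road atlas $15.76: printed books → 0% + 2.75% municipal = 2.75% → $0.43
Café latte $6.92: prepared food → 6.25% + 2.5% municipal = 8.75% → $0.61
AA batteries (8-pack) $7.33: everything else → 7% + 0% municipal = 7% → $0.51
Travel guide $28.24: printed books → 0% + 2.75% municipal = 2.75% → $0.78
Children's picture book $8.54: printed books → 0% + 2.75% municipal = 2.75% → $0.23
Canvas tote bag $19.78: everything else → 7% + 0% municipal = 7% → $1.38
Hot pretzel $2.54: prepared food → 6.25% + 2.5% municipal = 8.75% → $0.22
Total tax = $0.43 + $0.26 + $0.91 + $0.43 + $0.61 + $0.51 + $0.78 + $0.23 + $1.38 + $0.22 = $5.76

$5.76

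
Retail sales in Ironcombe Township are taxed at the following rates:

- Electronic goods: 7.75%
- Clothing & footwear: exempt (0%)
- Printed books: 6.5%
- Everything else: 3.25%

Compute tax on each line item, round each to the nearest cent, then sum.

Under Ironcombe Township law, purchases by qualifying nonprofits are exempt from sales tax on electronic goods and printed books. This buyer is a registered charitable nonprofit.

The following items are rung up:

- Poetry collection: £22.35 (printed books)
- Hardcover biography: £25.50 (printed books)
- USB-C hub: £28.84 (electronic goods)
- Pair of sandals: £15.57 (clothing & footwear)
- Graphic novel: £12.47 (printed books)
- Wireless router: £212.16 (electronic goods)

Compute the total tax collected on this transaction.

Poetry collection £22.35: printed books, buyer-exempt → 0% → £0.00
Hardcover biography £25.50: printed books, buyer-exempt → 0% → £0.00
USB-C hub £28.84: electronic goods, buyer-exempt → 0% → £0.00
Pair of sandals £15.57: clothing & footwear → 0% → £0.00
Graphic novel £12.47: printed books, buyer-exempt → 0% → £0.00
Wireless router £212.16: electronic goods, buyer-exempt → 0% → £0.00
Total tax = £0.00

£0.00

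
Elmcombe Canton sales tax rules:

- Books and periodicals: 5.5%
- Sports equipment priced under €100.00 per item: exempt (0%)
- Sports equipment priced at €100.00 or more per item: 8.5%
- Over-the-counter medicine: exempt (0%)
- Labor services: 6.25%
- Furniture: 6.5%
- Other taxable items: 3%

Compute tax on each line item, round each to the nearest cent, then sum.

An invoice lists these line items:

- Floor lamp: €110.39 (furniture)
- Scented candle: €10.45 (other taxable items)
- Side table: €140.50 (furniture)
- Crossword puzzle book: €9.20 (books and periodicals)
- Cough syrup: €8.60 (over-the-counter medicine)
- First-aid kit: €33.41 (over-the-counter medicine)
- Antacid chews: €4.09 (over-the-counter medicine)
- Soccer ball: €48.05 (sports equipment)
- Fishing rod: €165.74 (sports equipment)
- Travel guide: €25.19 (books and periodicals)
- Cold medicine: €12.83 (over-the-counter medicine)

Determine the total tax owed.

Floor lamp €110.39: furniture → 6.5% → €7.18
Scented candle €10.45: other taxable items → 3% → €0.31
Side table €140.50: furniture → 6.5% → €9.13
Crossword puzzle book €9.20: books and periodicals → 5.5% → €0.51
Cough syrup €8.60: over-the-counter medicine → 0% → €0.00
First-aid kit €33.41: over-the-counter medicine → 0% → €0.00
Antacid chews €4.09: over-the-counter medicine → 0% → €0.00
Soccer ball €48.05: sports equipment, under €100.00 → 0% → €0.00
Fishing rod €165.74: sports equipment, €100.00 or more → 8.5% → €14.09
Travel guide €25.19: books and periodicals → 5.5% → €1.39
Cold medicine €12.83: over-the-counter medicine → 0% → €0.00
Total tax = €7.18 + €0.31 + €9.13 + €0.51 + €14.09 + €1.39 = €32.61

€32.61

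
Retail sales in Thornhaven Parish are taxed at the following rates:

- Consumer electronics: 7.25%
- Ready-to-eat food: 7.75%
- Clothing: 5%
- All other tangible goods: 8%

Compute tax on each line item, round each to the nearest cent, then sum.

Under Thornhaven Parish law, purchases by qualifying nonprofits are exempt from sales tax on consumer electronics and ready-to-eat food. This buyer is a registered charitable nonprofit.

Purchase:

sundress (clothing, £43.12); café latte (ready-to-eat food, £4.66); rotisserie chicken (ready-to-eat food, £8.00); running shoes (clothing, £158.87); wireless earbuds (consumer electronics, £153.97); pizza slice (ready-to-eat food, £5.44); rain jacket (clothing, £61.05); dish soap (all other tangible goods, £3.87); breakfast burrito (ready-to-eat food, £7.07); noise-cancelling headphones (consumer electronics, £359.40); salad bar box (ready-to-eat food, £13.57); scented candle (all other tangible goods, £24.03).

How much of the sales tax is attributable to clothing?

£13.15

Sundress £43.12: clothing → 5% → £2.16
Running shoes £158.87: clothing → 5% → £7.94
Rain jacket £61.05: clothing → 5% → £3.05
Tax on clothing = £2.16 + £7.94 + £3.05 = £13.15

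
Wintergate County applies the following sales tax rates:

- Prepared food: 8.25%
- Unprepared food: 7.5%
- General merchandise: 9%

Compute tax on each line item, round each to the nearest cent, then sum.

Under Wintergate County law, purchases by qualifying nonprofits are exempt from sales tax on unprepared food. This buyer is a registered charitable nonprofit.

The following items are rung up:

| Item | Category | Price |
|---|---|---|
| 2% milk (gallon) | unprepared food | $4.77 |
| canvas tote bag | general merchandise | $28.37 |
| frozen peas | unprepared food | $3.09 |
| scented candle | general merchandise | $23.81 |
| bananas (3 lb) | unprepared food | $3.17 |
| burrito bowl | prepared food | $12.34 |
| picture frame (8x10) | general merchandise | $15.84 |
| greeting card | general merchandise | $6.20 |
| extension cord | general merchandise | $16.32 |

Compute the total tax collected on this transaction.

$9.17

2% milk (gallon) $4.77: unprepared food, buyer-exempt → 0% → $0.00
Canvas tote bag $28.37: general merchandise → 9% → $2.55
Frozen peas $3.09: unprepared food, buyer-exempt → 0% → $0.00
Scented candle $23.81: general merchandise → 9% → $2.14
Bananas (3 lb) $3.17: unprepared food, buyer-exempt → 0% → $0.00
Burrito bowl $12.34: prepared food → 8.25% → $1.02
Picture frame (8x10) $15.84: general merchandise → 9% → $1.43
Greeting card $6.20: general merchandise → 9% → $0.56
Extension cord $16.32: general merchandise → 9% → $1.47
Total tax = $2.55 + $2.14 + $1.02 + $1.43 + $0.56 + $1.47 = $9.17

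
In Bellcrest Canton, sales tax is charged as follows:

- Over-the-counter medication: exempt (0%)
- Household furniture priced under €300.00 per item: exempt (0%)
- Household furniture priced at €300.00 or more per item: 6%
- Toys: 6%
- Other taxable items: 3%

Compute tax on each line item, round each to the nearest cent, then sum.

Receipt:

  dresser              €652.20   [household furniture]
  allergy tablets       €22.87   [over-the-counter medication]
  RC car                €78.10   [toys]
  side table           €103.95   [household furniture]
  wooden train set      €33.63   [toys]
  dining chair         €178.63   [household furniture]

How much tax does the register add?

Dresser €652.20: household furniture, €300.00 or more → 6% → €39.13
Allergy tablets €22.87: over-the-counter medication → 0% → €0.00
RC car €78.10: toys → 6% → €4.69
Side table €103.95: household furniture, under €300.00 → 0% → €0.00
Wooden train set €33.63: toys → 6% → €2.02
Dining chair €178.63: household furniture, under €300.00 → 0% → €0.00
Total tax = €39.13 + €4.69 + €2.02 = €45.84

€45.84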